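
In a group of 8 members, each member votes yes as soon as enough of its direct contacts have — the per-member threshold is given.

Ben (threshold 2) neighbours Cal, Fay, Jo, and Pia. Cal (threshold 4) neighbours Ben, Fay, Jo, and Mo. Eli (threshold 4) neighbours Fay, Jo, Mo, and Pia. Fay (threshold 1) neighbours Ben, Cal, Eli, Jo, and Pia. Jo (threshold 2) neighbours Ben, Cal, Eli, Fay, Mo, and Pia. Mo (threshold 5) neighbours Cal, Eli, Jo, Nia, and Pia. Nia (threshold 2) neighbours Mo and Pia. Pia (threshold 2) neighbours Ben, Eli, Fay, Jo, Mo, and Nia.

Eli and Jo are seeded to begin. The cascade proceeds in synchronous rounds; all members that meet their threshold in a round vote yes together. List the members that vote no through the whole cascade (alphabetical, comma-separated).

Cal, Mo, Nia

Round 1 — Eli, Jo vote yes (initial).
Round 2 — checking thresholds:
  Ben: 1 of 4 neighbours < 2, below threshold.
  Cal: 1 of 4 neighbours < 4, below threshold.
  Fay: 2 of 5 neighbours ≥ 1, votes yes.
  Mo: 2 of 5 neighbours < 5, below threshold.
  Pia: 2 of 6 neighbours ≥ 2, votes yes.
Round 3 — checking thresholds:
  Ben: 3 of 4 neighbours ≥ 2, votes yes.
  Cal: 2 of 4 neighbours < 4, below threshold.
  Mo: 3 of 5 neighbours < 5, below threshold.
  Nia: 1 of 2 neighbours < 2, below threshold.
Round 4 — no new yes votes; cascade stops.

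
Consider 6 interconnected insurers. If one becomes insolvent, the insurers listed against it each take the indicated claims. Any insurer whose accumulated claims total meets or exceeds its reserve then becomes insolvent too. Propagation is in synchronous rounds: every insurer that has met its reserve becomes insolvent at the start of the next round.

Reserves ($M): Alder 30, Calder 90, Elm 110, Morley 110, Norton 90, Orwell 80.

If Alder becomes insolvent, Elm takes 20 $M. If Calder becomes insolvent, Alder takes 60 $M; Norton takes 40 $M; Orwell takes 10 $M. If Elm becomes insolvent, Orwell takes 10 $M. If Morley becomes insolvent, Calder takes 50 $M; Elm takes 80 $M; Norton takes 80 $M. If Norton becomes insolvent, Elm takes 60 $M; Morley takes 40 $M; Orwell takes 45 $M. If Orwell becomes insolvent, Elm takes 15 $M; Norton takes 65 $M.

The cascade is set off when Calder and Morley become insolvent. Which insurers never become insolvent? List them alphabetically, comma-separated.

Round 1 — Calder, Morley become insolvent (initial).
  Alder: +60 → 60 ≥ 30
  Elm: +80 → 80 < 110
  Norton: +40+80 → 120 ≥ 90
  Orwell: +10 → 10 < 80
Round 2 — Alder, Norton become insolvent.
  Elm: +20+60 → 160 ≥ 110
  Orwell: +45 → 55 < 80
Round 3 — Elm becomes insolvent.
  Orwell: +10 → 65 < 80
No further insolvencies.

Orwell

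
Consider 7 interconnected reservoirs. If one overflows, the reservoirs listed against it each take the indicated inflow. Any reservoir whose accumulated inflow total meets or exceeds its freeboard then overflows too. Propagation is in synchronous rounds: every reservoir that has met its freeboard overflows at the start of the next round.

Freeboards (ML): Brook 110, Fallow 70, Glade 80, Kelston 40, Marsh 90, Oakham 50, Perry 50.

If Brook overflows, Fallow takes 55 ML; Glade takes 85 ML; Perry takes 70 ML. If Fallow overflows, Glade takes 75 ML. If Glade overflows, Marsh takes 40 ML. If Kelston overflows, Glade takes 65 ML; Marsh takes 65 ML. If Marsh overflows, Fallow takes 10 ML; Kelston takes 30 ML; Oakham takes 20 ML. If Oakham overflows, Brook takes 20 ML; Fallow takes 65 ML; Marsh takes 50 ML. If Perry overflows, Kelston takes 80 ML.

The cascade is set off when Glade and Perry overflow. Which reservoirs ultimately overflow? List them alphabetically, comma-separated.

Glade, Kelston, Marsh, Perry

Round 1 — Glade, Perry overflow (initial).
  Kelston: +80 → 80 ≥ 40
  Marsh: +40 → 40 < 90
Round 2 — Kelston overflows.
  Marsh: +65 → 105 ≥ 90
Round 3 — Marsh overflows.
  Fallow: +10 → 10 < 70
  Oakham: +20 → 20 < 50
No further overflows.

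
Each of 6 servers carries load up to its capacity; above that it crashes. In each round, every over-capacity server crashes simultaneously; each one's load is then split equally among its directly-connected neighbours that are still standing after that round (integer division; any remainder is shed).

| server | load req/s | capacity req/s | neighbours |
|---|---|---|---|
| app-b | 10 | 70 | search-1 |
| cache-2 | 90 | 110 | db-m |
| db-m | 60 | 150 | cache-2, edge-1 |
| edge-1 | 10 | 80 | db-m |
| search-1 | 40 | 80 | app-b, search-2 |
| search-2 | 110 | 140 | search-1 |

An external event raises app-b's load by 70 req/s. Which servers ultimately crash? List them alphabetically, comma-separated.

app-b, search-1, search-2

Round 1 — app-b at 80 > 70. app-b crashes.
  app-b sheds 80 req/s to search-1: 80 each.
    search-1: 40+80 = 120 > 80
Round 2 — search-1 crashes.
  search-1 sheds 120 req/s to search-2: 120 each.
    search-2: 110+120 = 230 > 140
Round 3 — search-2 crashes.
  search-2 sheds 230 req/s: no online neighbours, lost.
No further crashes.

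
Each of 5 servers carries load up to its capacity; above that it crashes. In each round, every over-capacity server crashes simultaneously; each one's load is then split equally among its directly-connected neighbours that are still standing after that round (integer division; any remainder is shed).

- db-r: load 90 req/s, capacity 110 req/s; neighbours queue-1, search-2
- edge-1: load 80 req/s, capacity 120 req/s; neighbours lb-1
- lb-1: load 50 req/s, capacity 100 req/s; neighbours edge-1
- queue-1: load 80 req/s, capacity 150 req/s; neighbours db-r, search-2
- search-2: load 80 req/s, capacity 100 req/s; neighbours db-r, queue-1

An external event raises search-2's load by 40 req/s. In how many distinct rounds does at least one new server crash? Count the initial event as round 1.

Round 1 — search-2 at 120 > 100. search-2 crashes.
  search-2 sheds 120 req/s to db-r, queue-1: 60 each.
    db-r: 90+60 = 150 > 110
    queue-1: 80+60 = 140 ≤ 150
Round 2 — db-r crashes.
  db-r sheds 150 req/s to queue-1: 150 each.
    queue-1: 140+150 = 290 > 150
Round 3 — queue-1 crashes.
  queue-1 sheds 290 req/s: no online neighbours, lost.
No further crashes.

3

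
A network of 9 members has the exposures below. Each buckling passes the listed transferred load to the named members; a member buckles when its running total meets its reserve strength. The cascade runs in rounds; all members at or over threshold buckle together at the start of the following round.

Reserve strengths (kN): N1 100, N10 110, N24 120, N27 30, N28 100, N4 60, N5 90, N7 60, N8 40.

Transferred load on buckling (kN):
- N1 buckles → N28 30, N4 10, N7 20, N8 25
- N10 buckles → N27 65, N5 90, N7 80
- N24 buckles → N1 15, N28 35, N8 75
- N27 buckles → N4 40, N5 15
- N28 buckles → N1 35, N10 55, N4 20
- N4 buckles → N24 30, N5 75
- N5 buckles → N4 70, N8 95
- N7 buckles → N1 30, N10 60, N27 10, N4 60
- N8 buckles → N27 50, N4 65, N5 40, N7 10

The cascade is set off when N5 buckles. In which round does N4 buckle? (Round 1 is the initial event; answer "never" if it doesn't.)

2

Round 1 — N5 buckles (initial).
  N4: +70 → 70 ≥ 60
  N8: +95 → 95 ≥ 40
Round 2 — N4, N8 buckle.
  N24: +30 → 30 < 120
  N27: +50 → 50 ≥ 30
  N7: +10 → 10 < 60
Round 3 — N27 buckles.
No further bucklings.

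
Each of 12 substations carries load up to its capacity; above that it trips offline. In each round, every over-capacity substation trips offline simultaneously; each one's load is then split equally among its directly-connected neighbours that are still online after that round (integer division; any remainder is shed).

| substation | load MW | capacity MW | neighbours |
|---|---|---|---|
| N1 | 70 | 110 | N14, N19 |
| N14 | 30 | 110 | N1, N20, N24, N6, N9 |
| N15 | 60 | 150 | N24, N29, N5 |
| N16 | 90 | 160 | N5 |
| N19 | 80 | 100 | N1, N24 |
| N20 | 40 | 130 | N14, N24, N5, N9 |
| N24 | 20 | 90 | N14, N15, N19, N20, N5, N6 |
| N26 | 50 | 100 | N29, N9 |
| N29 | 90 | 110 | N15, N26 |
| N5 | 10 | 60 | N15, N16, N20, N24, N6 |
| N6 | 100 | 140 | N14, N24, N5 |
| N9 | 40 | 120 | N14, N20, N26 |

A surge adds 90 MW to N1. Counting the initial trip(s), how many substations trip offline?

Round 1 — N1 at 160 > 110. N1 trips offline.
  N1 sheds 160 MW to N14, N19: 80 each.
    N14: 30+80 = 110 ≤ 110
    N19: 80+80 = 160 > 100
Round 2 — N19 trips offline.
  N19 sheds 160 MW to N24: 160 each.
    N24: 20+160 = 180 > 90
Round 3 — N24 trips offline.
  N24 sheds 180 MW to N14, N15, N20, N5, N6: 36 each.
    N14: 110+36 = 146 > 110
    N15: 60+36 = 96 ≤ 150
    N20: 40+36 = 76 ≤ 130
    N5: 10+36 = 46 ≤ 60
    N6: 100+36 = 136 ≤ 140
Round 4 — N14 trips offline.
  N14 sheds 146 MW to N20, N6, N9: 48 each (2 lost).
    N20: 76+48 = 124 ≤ 130
    N6: 136+48 = 184 > 140
    N9: 40+48 = 88 ≤ 120
Round 5 — N6 trips offline.
  N6 sheds 184 MW to N5: 184 each.
    N5: 46+184 = 230 > 60
Round 6 — N5 trips offline.
  N5 sheds 230 MW to N15, N16, N20: 76 each (2 lost).
    N15: 96+76 = 172 > 150
    N16: 90+76 = 166 > 160
    N20: 124+76 = 200 > 130
Round 7 — N15, N16, N20 trip offline.
  N15 sheds 172 MW to N29: 172 each.
    N29: 90+172 = 262 > 110
  N16 sheds 166 MW: no online neighbours, lost.
  N20 sheds 200 MW to N9: 200 each.
    N9: 88+200 = 288 > 120
Round 8 — N29, N9 trip offline.
  N29 sheds 262 MW to N26: 262 each.
    N26: 50+262 = 312 > 100
  N9 sheds 288 MW to N26: 288 each.
    N26: 312+288 = 600 > 100
Round 9 — N26 trips offline.
  N26 sheds 600 MW: no online neighbours, lost.
No further trips.

12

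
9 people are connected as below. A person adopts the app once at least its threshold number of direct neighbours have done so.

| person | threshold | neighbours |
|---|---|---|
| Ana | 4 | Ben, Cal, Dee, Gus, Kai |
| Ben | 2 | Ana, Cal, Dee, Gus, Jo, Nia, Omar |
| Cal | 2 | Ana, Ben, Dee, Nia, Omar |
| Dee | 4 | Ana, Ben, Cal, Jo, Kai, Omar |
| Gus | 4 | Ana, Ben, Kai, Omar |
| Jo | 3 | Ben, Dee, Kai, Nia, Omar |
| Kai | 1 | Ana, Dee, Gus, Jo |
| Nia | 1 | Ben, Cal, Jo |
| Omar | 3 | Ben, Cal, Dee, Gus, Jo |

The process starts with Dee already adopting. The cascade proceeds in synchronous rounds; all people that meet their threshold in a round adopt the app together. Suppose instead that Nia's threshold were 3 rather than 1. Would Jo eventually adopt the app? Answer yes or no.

no

With Nia's threshold at 3:
Round 1 — Dee adopts the app (initial).
Round 2 — checking thresholds:
  Ana: 1 of 5 neighbours < 4, holds.
  Ben: 1 of 7 neighbours < 2, holds.
  Cal: 1 of 5 neighbours < 2, holds.
  Jo: 1 of 5 neighbours < 3, holds.
  Kai: 1 of 4 neighbours ≥ 1, adopts the app.
  Omar: 1 of 5 neighbours < 3, holds.
Round 3 — no new adoptions; cascade stops.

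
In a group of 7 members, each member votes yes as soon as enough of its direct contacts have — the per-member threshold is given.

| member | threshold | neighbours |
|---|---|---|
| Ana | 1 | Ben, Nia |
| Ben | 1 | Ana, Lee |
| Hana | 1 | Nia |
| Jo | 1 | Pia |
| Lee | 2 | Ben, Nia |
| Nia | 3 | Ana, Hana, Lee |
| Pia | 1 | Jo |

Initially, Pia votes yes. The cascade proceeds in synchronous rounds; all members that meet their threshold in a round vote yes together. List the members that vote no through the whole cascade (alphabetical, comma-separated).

Ana, Ben, Hana, Lee, Nia

Round 1 — Pia votes yes (initial).
Round 2 — checking thresholds:
  Jo: 1 of 1 neighbours ≥ 1, votes yes.
Round 3 — no new yes votes; cascade stops.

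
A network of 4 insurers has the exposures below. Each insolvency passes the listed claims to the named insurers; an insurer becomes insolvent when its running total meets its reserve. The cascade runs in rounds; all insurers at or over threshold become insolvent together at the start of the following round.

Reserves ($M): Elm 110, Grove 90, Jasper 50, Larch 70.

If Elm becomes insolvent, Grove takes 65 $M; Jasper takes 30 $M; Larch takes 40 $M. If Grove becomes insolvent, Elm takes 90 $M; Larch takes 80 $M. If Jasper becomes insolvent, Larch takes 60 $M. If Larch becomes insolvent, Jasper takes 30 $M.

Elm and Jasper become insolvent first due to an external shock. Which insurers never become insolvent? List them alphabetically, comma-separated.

Grove

Round 1 — Elm, Jasper become insolvent (initial).
  Grove: +65 → 65 < 90
  Larch: +40+60 → 100 ≥ 70
Round 2 — Larch becomes insolvent.
No further insolvencies.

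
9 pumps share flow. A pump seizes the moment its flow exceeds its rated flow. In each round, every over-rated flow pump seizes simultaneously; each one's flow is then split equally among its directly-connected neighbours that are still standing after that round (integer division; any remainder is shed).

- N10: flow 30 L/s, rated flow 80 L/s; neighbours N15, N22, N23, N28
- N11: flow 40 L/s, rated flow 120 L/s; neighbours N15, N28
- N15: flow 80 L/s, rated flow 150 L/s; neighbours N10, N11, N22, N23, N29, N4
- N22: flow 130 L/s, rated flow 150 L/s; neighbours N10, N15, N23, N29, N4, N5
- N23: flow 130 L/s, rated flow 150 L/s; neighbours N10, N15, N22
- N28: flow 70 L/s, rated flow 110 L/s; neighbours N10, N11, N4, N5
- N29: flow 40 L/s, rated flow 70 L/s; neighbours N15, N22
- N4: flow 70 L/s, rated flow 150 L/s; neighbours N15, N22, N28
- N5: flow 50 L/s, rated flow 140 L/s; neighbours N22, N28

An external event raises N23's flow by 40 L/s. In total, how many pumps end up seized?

8

Round 1 — N23 at 170 > 150. N23 seizes.
  N23 sheds 170 L/s to N10, N15, N22: 56 each (2 lost).
    N10: 30+56 = 86 > 80
    N15: 80+56 = 136 ≤ 150
    N22: 130+56 = 186 > 150
Round 2 — N10, N22 seize.
  N10 sheds 86 L/s to N15, N28: 43 each.
    N15: 136+43 = 179 > 150
    N28: 70+43 = 113 > 110
  N22 sheds 186 L/s to N15, N29, N4, N5: 46 each (2 lost).
    N15: 179+46 = 225 > 150
    N29: 40+46 = 86 > 70
    N4: 70+46 = 116 ≤ 150
    N5: 50+46 = 96 ≤ 140
Round 3 — N15, N28, N29 seize.
  N15 sheds 225 L/s to N11, N4: 112 each (1 lost).
    N11: 40+112 = 152 > 120
    N4: 116+112 = 228 > 150
  N28 sheds 113 L/s to N11, N4, N5: 37 each (2 lost).
    N11: 152+37 = 189 > 120
    N4: 228+37 = 265 > 150
    N5: 96+37 = 133 ≤ 140
  N29 sheds 86 L/s: no online neighbours, lost.
Round 4 — N11, N4 seize.
  N11 sheds 189 L/s: no online neighbours, lost.
  N4 sheds 265 L/s: no online neighbours, lost.
No further seizures.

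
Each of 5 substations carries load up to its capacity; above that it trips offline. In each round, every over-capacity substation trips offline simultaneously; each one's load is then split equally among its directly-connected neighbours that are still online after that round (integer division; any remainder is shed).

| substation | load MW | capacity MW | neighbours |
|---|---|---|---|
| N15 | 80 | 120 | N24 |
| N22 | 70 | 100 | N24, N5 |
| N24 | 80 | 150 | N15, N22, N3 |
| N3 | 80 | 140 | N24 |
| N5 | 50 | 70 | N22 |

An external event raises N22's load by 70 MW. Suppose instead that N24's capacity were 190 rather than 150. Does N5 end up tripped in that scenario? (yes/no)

yes

With N24's capacity at 190:
Round 1 — N22 at 140 > 100. N22 trips offline.
  N22 sheds 140 MW to N24, N5: 70 each.
    N24: 80+70 = 150 ≤ 190
    N5: 50+70 = 120 > 70
Round 2 — N5 trips offline.
  N5 sheds 120 MW: no online neighbours, lost.
No further trips.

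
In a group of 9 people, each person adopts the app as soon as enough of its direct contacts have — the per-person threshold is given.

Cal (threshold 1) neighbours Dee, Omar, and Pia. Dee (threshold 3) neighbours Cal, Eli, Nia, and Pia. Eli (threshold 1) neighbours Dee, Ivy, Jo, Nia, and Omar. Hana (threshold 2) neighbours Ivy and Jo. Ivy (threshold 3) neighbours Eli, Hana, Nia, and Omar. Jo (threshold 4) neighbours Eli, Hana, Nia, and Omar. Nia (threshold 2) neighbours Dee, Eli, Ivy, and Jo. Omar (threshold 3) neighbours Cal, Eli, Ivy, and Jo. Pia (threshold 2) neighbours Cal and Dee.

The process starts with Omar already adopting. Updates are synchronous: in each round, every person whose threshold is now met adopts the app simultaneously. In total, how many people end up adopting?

3

Round 1 — Omar adopts the app (initial).
Round 2 — checking thresholds:
  Cal: 1 of 3 neighbours ≥ 1, adopts the app.
  Eli: 1 of 5 neighbours ≥ 1, adopts the app.
  Ivy: 1 of 4 neighbours < 3, not yet.
  Jo: 1 of 4 neighbours < 4, not yet.
Round 3 — no new adoptions; cascade stops.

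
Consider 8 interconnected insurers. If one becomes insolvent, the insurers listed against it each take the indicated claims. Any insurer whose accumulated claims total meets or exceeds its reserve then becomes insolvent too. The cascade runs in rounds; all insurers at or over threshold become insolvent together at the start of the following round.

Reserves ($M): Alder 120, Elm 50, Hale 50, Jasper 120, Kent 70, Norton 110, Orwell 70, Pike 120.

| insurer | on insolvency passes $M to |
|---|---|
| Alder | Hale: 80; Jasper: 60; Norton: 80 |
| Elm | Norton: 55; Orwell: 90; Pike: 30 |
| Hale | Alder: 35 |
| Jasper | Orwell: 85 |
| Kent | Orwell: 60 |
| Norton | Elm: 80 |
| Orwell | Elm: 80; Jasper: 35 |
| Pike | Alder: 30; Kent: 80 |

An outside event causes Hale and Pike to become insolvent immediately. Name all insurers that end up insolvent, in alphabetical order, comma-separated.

Hale, Kent, Pike

Round 1 — Hale, Pike become insolvent (initial).
  Alder: +35+30 → 65 < 120
  Kent: +80 → 80 ≥ 70
Round 2 — Kent becomes insolvent.
  Orwell: +60 → 60 < 70
No further insolvencies.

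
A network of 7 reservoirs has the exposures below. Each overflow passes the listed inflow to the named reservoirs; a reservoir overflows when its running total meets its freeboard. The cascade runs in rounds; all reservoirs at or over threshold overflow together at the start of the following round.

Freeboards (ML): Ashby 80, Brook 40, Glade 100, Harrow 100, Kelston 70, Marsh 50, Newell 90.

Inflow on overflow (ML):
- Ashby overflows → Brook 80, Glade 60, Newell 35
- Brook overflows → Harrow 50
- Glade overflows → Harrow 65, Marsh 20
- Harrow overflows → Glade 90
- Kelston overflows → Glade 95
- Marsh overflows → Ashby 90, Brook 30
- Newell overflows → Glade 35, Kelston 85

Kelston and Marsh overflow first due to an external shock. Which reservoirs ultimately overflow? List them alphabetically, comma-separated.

Ashby, Brook, Glade, Harrow, Kelston, Marsh

Round 1 — Kelston, Marsh overflow (initial).
  Ashby: +90 → 90 ≥ 80
  Brook: +30 → 30 < 40
  Glade: +95 → 95 < 100
Round 2 — Ashby overflows.
  Brook: +80 → 110 ≥ 40
  Glade: +60 → 155 ≥ 100
  Newell: +35 → 35 < 90
Round 3 — Brook, Glade overflow.
  Harrow: +50+65 → 115 ≥ 100
Round 4 — Harrow overflows.
No further overflows.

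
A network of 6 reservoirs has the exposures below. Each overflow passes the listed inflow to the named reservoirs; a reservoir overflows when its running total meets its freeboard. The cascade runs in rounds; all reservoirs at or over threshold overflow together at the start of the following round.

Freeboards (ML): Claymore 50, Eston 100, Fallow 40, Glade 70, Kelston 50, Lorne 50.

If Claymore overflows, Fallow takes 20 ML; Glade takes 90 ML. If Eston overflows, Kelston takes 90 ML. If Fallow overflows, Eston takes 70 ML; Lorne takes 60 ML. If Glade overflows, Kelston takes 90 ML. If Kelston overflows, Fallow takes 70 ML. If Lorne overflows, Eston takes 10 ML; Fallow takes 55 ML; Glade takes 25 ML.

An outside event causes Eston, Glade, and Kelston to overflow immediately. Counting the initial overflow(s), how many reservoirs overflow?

5

Round 1 — Eston, Glade, Kelston overflow (initial).
  Fallow: +70 → 70 ≥ 40
Round 2 — Fallow overflows.
  Lorne: +60 → 60 ≥ 50
Round 3 — Lorne overflows.
No further overflows.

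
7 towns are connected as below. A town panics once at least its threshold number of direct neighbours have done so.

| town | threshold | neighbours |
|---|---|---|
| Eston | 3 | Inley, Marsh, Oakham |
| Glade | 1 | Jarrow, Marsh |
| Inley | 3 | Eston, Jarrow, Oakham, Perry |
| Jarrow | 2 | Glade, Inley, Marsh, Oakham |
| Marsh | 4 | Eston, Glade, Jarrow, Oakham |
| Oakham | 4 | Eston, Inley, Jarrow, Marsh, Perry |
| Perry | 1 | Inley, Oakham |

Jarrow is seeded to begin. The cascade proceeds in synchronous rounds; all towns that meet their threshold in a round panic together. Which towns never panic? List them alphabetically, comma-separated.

Eston, Inley, Marsh, Oakham, Perry

Round 1 — Jarrow panics (initial).
Round 2 — checking thresholds:
  Glade: 1 of 2 neighbours ≥ 1, panics.
  Inley: 1 of 4 neighbours < 3, holds.
  Marsh: 1 of 4 neighbours < 4, holds.
  Oakham: 1 of 5 neighbours < 4, holds.
Round 3 — no new panics; cascade stops.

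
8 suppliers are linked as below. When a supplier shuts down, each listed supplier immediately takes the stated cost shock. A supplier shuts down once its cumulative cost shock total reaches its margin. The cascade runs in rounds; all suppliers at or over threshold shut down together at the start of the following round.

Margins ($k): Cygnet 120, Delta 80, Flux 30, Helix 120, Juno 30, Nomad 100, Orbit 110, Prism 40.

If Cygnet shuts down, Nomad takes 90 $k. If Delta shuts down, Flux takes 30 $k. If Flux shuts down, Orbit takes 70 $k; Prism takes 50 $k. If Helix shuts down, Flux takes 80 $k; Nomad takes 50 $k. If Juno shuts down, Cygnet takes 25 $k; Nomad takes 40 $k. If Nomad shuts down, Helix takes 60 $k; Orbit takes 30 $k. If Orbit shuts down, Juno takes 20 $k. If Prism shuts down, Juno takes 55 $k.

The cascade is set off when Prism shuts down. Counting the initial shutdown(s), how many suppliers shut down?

2

Round 1 — Prism shuts down (initial).
  Juno: +55 → 55 ≥ 30
Round 2 — Juno shuts down.
  Cygnet: +25 → 25 < 120
  Nomad: +40 → 40 < 100
No further shutdowns.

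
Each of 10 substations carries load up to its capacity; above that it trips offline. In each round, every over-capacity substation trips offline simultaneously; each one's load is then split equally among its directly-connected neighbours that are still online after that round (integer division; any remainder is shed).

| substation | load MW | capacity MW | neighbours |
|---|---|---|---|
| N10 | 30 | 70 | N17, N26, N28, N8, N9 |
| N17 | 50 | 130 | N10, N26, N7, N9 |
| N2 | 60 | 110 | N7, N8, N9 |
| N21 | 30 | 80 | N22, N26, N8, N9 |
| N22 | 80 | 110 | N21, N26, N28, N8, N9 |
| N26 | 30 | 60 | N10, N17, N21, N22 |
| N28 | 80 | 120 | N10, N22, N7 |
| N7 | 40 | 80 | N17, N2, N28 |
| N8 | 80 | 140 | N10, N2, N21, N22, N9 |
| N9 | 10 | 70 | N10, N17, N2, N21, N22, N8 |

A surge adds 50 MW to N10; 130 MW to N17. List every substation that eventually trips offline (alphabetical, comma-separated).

N10, N17, N2, N21, N22, N26, N28, N7, N8, N9

Round 1 — N10 at 80 > 70; N17 at 180 > 130. N10, N17 trip offline.
  N10 sheds 80 MW to N26, N28, N8, N9: 20 each.
    N26: 30+20 = 50 ≤ 60
    N28: 80+20 = 100 ≤ 120
    N8: 80+20 = 100 ≤ 140
    N9: 10+20 = 30 ≤ 70
  N17 sheds 180 MW to N26, N7, N9: 60 each.
    N26: 50+60 = 110 > 60
    N7: 40+60 = 100 > 80
    N9: 30+60 = 90 > 70
Round 2 — N26, N7, N9 trip offline.
  N26 sheds 110 MW to N21, N22: 55 each.
    N21: 30+55 = 85 > 80
    N22: 80+55 = 135 > 110
  N7 sheds 100 MW to N2, N28: 50 each.
    N2: 60+50 = 110 ≤ 110
    N28: 100+50 = 150 > 120
  N9 sheds 90 MW to N2, N21, N22, N8: 22 each (2 lost).
    N2: 110+22 = 132 > 110
    N21: 85+22 = 107 > 80
    N22: 135+22 = 157 > 110
    N8: 100+22 = 122 ≤ 140
Round 3 — N2, N21, N22, N28 trip offline.
  N2 sheds 132 MW to N8: 132 each.
    N8: 122+132 = 254 > 140
  N21 sheds 107 MW to N8: 107 each.
    N8: 254+107 = 361 > 140
  N22 sheds 157 MW to N8: 157 each.
    N8: 361+157 = 518 > 140
  N28 sheds 150 MW: no online neighbours, lost.
Round 4 — N8 trips offline.
  N8 sheds 518 MW: no online neighbours, lost.
No further trips.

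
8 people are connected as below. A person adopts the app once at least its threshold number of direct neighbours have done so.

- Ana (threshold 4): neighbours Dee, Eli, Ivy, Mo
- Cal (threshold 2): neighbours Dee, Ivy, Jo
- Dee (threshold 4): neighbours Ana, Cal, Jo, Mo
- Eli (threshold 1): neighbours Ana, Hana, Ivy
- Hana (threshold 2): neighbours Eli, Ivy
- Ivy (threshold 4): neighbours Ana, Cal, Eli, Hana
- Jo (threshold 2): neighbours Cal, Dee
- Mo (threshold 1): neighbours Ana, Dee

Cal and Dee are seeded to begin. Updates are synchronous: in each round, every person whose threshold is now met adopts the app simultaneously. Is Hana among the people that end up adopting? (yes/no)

Round 1 — Cal, Dee adopt the app (initial).
Round 2 — checking thresholds:
  Ana: 1 of 4 neighbours < 4, below threshold.
  Ivy: 1 of 4 neighbours < 4, below threshold.
  Jo: 2 of 2 neighbours ≥ 2, adopts the app.
  Mo: 1 of 2 neighbours ≥ 1, adopts the app.
Round 3 — no new adoptions; cascade stops.

no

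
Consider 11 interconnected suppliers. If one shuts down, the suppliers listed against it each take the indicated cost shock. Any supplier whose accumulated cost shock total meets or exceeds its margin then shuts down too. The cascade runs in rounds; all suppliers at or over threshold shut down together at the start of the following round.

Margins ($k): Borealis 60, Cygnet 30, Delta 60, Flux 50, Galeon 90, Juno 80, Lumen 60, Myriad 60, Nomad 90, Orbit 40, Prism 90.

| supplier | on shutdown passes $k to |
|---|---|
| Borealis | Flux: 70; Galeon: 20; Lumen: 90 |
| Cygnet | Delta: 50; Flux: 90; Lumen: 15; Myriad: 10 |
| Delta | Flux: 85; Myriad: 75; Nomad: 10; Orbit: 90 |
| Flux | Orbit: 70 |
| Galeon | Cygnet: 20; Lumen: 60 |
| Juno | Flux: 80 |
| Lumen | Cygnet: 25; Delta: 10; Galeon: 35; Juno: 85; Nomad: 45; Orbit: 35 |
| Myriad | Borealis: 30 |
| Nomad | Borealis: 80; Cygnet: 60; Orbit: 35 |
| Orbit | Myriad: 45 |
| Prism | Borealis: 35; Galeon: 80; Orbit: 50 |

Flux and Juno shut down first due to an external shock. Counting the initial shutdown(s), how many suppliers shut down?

Round 1 — Flux, Juno shut down (initial).
  Orbit: +70 → 70 ≥ 40
Round 2 — Orbit shuts down.
  Myriad: +45 → 45 < 60
No further shutdowns.

3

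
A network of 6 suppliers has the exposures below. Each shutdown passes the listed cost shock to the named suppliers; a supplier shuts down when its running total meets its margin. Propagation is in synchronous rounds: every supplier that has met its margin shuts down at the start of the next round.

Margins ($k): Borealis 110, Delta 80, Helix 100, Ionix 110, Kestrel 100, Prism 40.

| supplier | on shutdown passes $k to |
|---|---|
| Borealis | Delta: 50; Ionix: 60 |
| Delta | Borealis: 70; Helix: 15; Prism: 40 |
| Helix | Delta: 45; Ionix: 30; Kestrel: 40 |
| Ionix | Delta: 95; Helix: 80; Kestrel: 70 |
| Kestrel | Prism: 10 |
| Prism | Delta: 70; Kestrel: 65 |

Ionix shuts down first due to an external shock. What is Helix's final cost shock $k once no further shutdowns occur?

95

Round 1 — Ionix shuts down (initial).
  Delta: +95 → 95 ≥ 80
  Helix: +80 → 80 < 100
  Kestrel: +70 → 70 < 100
Round 2 — Delta shuts down.
  Borealis: +70 → 70 < 110
  Helix: +15 → 95 < 100
  Prism: +40 → 40 ≥ 40
Round 3 — Prism shuts down.
  Kestrel: +65 → 135 ≥ 100
Round 4 — Kestrel shuts down.
No further shutdowns.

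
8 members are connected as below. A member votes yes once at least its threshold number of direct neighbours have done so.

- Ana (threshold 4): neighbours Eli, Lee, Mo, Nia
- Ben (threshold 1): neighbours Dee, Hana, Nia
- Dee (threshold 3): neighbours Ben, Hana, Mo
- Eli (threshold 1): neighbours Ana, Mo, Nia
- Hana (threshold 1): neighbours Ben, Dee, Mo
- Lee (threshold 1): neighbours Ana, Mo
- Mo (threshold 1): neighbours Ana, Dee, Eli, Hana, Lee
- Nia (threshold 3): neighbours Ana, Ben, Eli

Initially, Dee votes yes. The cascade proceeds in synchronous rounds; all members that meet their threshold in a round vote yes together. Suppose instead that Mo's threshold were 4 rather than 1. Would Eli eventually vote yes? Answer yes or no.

no

With Mo's threshold at 4:
Round 1 — Dee votes yes (initial).
Round 2 — checking thresholds:
  Ben: 1 of 3 neighbours ≥ 1, votes yes.
  Hana: 1 of 3 neighbours ≥ 1, votes yes.
  Mo: 1 of 5 neighbours < 4, not yet.
Round 3 — no new yes votes; cascade stops.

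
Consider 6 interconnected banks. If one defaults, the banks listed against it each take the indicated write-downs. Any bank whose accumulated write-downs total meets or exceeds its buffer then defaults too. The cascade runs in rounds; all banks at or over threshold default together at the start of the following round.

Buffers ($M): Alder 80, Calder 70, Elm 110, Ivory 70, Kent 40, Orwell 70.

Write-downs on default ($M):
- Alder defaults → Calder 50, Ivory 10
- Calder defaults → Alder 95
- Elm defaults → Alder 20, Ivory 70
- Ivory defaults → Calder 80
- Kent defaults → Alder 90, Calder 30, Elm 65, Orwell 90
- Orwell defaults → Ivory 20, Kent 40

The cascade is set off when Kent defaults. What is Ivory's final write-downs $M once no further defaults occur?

30

Round 1 — Kent defaults (initial).
  Alder: +90 → 90 ≥ 80
  Calder: +30 → 30 < 70
  Elm: +65 → 65 < 110
  Orwell: +90 → 90 ≥ 70
Round 2 — Alder, Orwell default.
  Calder: +50 → 80 ≥ 70
  Ivory: +10+20 → 30 < 70
Round 3 — Calder defaults.
No further defaults.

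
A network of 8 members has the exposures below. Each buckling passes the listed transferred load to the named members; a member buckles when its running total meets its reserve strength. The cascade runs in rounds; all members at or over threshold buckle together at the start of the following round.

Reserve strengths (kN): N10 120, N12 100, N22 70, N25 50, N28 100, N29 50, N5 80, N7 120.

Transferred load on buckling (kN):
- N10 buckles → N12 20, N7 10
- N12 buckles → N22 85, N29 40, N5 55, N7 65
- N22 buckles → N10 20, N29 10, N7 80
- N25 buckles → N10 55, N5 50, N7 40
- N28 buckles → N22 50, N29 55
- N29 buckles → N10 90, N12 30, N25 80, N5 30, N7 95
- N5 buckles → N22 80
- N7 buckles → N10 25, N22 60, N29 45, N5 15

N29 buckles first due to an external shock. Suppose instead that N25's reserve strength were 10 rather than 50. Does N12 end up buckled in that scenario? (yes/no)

no

With N25's reserve strength at 10:
Round 1 — N29 buckles (initial).
  N10: +90 → 90 < 120
  N12: +30 → 30 < 100
  N25: +80 → 80 ≥ 10
  N5: +30 → 30 < 80
  N7: +95 → 95 < 120
Round 2 — N25 buckles.
  N10: +55 → 145 ≥ 120
  N5: +50 → 80 ≥ 80
  N7: +40 → 135 ≥ 120
Round 3 — N10, N5, N7 buckle.
  N12: +20 → 50 < 100
  N22: +80+60 → 140 ≥ 70
Round 4 — N22 buckles.
No further bucklings.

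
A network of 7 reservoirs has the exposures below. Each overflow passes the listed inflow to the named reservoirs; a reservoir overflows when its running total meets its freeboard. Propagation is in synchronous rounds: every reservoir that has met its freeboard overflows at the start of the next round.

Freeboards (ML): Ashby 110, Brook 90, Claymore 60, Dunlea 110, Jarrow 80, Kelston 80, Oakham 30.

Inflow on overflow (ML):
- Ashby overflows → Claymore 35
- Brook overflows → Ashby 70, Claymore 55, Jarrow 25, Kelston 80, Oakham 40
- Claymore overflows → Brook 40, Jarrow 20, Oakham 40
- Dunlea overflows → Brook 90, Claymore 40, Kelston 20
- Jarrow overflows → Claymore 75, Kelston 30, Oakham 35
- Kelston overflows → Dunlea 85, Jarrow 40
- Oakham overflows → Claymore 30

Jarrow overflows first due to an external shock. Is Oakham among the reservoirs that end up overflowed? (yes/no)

yes

Round 1 — Jarrow overflows (initial).
  Claymore: +75 → 75 ≥ 60
  Kelston: +30 → 30 < 80
  Oakham: +35 → 35 ≥ 30
Round 2 — Claymore, Oakham overflow.
  Brook: +40 → 40 < 90
No further overflows.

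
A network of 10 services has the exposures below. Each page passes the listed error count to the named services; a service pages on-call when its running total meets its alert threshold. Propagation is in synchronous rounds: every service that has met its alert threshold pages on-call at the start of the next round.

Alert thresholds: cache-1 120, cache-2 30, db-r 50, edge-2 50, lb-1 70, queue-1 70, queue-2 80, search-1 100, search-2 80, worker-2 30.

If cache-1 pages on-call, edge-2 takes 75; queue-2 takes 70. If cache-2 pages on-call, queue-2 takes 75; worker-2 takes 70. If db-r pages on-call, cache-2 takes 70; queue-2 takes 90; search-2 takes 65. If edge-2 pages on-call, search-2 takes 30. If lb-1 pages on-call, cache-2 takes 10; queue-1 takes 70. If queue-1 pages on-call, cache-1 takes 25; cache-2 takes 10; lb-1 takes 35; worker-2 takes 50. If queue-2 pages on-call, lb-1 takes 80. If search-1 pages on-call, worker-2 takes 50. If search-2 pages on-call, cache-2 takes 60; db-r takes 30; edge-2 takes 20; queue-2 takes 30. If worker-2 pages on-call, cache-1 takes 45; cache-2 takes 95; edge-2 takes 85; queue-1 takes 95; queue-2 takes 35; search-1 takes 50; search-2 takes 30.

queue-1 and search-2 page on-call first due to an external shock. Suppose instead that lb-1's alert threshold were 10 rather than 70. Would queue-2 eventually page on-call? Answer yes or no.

With lb-1's alert threshold at 10:
Round 1 — queue-1, search-2 page on-call (initial).
  cache-1: +25 → 25 < 120
  cache-2: +10+60 → 70 ≥ 30
  db-r: +30 → 30 < 50
  edge-2: +20 → 20 < 50
  lb-1: +35 → 35 ≥ 10
  queue-2: +30 → 30 < 80
  worker-2: +50 → 50 ≥ 30
Round 2 — cache-2, lb-1, worker-2 page on-call.
  cache-1: +45 → 70 < 120
  edge-2: +85 → 105 ≥ 50
  queue-2: +75+35 → 140 ≥ 80
  search-1: +50 → 50 < 100
Round 3 — edge-2, queue-2 page on-call.
No further pages.

yes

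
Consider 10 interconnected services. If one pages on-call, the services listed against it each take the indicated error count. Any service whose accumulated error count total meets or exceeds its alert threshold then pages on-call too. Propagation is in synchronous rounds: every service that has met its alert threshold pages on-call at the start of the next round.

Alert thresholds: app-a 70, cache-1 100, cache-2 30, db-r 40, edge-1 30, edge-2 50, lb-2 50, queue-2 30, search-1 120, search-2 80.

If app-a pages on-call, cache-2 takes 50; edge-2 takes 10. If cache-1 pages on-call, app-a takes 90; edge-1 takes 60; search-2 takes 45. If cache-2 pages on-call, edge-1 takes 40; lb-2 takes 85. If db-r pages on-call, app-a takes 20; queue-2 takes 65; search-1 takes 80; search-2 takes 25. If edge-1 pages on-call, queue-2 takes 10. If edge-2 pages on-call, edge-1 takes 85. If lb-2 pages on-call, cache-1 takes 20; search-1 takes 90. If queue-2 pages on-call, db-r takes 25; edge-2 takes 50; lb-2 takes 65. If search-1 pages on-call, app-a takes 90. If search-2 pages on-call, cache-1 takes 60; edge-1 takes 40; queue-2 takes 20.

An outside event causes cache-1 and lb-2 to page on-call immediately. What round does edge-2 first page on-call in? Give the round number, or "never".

never

Round 1 — cache-1, lb-2 page on-call (initial).
  app-a: +90 → 90 ≥ 70
  edge-1: +60 → 60 ≥ 30
  search-1: +90 → 90 < 120
  search-2: +45 → 45 < 80
Round 2 — app-a, edge-1 page on-call.
  cache-2: +50 → 50 ≥ 30
  edge-2: +10 → 10 < 50
  queue-2: +10 → 10 < 30
Round 3 — cache-2 pages on-call.
No further pages.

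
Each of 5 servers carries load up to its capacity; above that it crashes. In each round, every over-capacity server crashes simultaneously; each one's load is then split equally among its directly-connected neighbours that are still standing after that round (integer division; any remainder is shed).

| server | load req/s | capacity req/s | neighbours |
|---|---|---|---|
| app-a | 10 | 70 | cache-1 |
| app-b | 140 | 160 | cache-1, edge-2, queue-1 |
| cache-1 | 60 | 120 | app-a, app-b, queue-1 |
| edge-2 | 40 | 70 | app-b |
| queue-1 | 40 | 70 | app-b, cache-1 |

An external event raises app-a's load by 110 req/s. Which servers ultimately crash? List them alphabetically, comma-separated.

Round 1 — app-a at 120 > 70. app-a crashes.
  app-a sheds 120 req/s to cache-1: 120 each.
    cache-1: 60+120 = 180 > 120
Round 2 — cache-1 crashes.
  cache-1 sheds 180 req/s to app-b, queue-1: 90 each.
    app-b: 140+90 = 230 > 160
    queue-1: 40+90 = 130 > 70
Round 3 — app-b, queue-1 crash.
  app-b sheds 230 req/s to edge-2: 230 each.
    edge-2: 40+230 = 270 > 70
  queue-1 sheds 130 req/s: no online neighbours, lost.
Round 4 — edge-2 crashes.
  edge-2 sheds 270 req/s: no online neighbours, lost.
No further crashes.

app-a, app-b, cache-1, edge-2, queue-1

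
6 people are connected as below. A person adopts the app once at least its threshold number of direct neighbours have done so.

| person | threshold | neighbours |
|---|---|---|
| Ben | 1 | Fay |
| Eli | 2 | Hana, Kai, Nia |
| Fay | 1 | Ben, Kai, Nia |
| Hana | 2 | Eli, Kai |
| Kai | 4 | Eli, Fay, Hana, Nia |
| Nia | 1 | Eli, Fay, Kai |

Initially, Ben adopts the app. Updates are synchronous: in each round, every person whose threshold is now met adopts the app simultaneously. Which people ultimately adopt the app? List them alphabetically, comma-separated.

Round 1 — Ben adopts the app (initial).
Round 2 — checking thresholds:
  Fay: 1 of 3 neighbours ≥ 1, adopts the app.
Round 3 — checking thresholds:
  Kai: 1 of 4 neighbours < 4, below threshold.
  Nia: 1 of 3 neighbours ≥ 1, adopts the app.
Round 4 — no new adoptions; cascade stops.

Ben, Fay, Nia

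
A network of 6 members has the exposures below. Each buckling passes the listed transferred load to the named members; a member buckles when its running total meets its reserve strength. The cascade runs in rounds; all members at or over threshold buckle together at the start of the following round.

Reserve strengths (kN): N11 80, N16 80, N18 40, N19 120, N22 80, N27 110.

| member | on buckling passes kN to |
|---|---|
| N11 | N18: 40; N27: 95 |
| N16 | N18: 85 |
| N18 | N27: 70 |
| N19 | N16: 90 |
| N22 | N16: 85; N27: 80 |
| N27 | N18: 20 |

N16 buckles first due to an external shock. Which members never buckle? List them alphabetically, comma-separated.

Round 1 — N16 buckles (initial).
  N18: +85 → 85 ≥ 40
Round 2 — N18 buckles.
  N27: +70 → 70 < 110
No further bucklings.

N11, N19, N22, N27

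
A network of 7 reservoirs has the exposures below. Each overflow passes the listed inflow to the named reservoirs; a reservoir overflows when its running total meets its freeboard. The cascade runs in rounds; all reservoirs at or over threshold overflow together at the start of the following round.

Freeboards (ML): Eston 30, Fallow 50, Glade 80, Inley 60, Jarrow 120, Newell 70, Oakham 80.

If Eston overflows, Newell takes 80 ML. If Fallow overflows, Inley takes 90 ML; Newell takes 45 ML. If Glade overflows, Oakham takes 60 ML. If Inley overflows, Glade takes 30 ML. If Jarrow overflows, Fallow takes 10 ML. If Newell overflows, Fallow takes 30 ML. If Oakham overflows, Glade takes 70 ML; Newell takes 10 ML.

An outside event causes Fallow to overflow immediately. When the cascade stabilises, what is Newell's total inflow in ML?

45

Round 1 — Fallow overflows (initial).
  Inley: +90 → 90 ≥ 60
  Newell: +45 → 45 < 70
Round 2 — Inley overflows.
  Glade: +30 → 30 < 80
No further overflows.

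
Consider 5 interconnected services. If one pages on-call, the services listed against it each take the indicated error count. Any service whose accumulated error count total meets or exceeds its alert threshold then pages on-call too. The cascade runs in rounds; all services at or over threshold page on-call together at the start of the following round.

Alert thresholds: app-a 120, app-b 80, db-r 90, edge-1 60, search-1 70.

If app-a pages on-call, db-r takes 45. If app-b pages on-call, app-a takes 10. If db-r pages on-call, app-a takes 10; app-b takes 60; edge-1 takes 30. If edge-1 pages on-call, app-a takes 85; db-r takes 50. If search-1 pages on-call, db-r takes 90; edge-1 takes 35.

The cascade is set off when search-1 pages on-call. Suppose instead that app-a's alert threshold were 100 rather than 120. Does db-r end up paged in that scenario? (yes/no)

yes

With app-a's alert threshold at 100:
Round 1 — search-1 pages on-call (initial).
  db-r: +90 → 90 ≥ 90
  edge-1: +35 → 35 < 60
Round 2 — db-r pages on-call.
  app-a: +10 → 10 < 100
  app-b: +60 → 60 < 80
  edge-1: +30 → 65 ≥ 60
Round 3 — edge-1 pages on-call.
  app-a: +85 → 95 < 100
No further pages.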